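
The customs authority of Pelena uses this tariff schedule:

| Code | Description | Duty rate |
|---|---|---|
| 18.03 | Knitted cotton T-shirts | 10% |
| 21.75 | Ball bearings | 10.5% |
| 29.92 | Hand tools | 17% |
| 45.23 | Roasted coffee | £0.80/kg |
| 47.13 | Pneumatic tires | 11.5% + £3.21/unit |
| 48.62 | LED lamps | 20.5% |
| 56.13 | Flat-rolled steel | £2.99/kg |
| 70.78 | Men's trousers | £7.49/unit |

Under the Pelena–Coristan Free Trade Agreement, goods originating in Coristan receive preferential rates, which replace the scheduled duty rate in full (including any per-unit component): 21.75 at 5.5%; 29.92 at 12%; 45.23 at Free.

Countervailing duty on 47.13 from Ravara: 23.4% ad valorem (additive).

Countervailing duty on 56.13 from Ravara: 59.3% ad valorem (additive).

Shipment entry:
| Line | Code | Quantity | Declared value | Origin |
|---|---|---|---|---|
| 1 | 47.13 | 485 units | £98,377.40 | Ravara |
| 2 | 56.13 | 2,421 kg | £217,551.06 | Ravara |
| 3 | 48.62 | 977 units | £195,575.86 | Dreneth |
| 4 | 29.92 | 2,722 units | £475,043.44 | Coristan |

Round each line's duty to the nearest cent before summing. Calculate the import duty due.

£269,235.39

Line 1 (47.13, Ravara, 485 units, £98,377.40):
Base rate for 47.13 is 11.5% + £3.21/unit.
Additional duty on 47.13 from Ravara: +23.4%. Applied ad valorem rate: 11.5% + 23.4% = 34.9%.
Duty = £98,377.40 × 34.9% + 485 × £3.21 = £35,890.56.
Line 2 (56.13, Ravara, 2,421 kg, £217,551.06):
Base rate for 56.13 is £2.99/kg.
Additional duty on 56.13 from Ravara: +59.3% ad valorem. Applied ad valorem rate = 59.3%.
Duty = £217,551.06 × 59.3% + 2,421 × £2.99 = £136,246.57.
Line 3 (48.62, Dreneth, 977 units, £195,575.86):
Base rate for 48.62 is 20.5%.
Duty = £195,575.86 × 20.5% = £40,093.05.
Line 4 (29.92, Coristan, 2,722 units, £475,043.44):
Base rate for 29.92 is 17%.
Origin Coristan qualifies under the Pelena–Coristan agreement and 29.92 is covered: preferential rate 12% applies instead.
Duty = £475,043.44 × 12% = £57,005.21.
Total = £35,890.56 + £136,246.57 + £40,093.05 + £57,005.21 = £269,235.39.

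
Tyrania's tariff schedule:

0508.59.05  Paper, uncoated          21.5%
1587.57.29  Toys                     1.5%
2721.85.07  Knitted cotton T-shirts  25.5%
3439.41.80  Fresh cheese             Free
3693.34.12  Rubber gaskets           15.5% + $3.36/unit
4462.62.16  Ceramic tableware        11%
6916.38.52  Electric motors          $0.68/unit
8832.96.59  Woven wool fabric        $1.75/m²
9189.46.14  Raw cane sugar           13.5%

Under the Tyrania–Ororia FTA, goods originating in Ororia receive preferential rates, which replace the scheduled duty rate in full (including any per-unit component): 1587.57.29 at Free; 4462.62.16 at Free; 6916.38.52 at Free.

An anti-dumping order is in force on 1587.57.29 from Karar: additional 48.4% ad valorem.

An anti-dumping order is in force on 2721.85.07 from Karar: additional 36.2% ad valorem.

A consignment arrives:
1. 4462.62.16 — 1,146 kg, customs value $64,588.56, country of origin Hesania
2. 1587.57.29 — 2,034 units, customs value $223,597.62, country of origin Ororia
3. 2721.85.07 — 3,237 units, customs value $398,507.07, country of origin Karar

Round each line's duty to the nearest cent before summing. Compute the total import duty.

$252,983.60

Line 1 (4462.62.16, Hesania, 1,146 kg, $64,588.56):
Base rate for 4462.62.16 is 11%.
4462.62.16 has an FTA preferential rate, but origin Hesania is not Ororia; base rate stands.
Duty = $64,588.56 × 11% = $7,104.74.
Line 2 (1587.57.29, Ororia, 2,034 units, $223,597.62):
Base rate for 1587.57.29 is 1.5%.
Origin Ororia qualifies under the Tyrania–Ororia agreement and 1587.57.29 is covered: preferential rate Free applies instead.
The additional-duty order on 1587.57.29 targets Karar, not Ororia; it does not apply.
Duty = $223,597.62 × 0% = $0.00.
Line 3 (2721.85.07, Karar, 3,237 units, $398,507.07):
Base rate for 2721.85.07 is 25.5%.
Additional duty on 2721.85.07 from Karar: +36.2%. Applied ad valorem rate: 25.5% + 36.2% = 61.7%.
Duty = $398,507.07 × 61.7% = $245,878.86.
Total = $7,104.74 + $0.00 + $245,878.86 = $252,983.60.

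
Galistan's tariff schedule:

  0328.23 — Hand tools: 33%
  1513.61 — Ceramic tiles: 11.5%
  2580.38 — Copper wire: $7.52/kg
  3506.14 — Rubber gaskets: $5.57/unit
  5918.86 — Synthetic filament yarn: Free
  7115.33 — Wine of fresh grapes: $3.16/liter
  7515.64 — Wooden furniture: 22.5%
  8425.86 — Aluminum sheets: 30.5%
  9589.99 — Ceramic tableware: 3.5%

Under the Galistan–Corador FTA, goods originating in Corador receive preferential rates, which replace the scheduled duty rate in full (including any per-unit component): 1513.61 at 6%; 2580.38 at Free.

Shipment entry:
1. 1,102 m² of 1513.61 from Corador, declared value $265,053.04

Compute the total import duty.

Line 1 (1513.61, Corador, 1,102 m², $265,053.04):
Base rate for 1513.61 is 11.5%.
Origin Corador qualifies under the Galistan–Corador agreement and 1513.61 is covered: preferential rate 6% applies instead.
Duty = $265,053.04 × 6% = $15,903.18.

$15,903.18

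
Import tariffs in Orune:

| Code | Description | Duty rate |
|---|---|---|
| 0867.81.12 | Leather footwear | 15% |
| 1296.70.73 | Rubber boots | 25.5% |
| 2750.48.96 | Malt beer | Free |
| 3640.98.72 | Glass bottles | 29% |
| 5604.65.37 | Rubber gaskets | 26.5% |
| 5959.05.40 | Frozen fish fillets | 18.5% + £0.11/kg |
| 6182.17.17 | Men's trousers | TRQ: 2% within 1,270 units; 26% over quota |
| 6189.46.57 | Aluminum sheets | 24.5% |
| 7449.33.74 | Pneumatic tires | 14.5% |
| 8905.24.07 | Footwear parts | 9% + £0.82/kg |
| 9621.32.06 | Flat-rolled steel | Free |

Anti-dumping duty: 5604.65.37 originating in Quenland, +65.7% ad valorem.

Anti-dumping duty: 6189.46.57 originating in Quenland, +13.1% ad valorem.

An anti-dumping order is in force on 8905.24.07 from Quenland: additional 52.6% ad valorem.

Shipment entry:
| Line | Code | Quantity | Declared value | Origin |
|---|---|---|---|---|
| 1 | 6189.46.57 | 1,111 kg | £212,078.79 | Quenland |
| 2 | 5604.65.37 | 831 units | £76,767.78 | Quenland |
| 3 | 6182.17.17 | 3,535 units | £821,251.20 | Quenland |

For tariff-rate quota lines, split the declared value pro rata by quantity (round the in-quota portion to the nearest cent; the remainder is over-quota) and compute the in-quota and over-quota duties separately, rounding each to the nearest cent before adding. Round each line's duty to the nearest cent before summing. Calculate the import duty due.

£293,235.70

Line 1 (6189.46.57, Quenland, 1,111 kg, £212,078.79):
Base rate for 6189.46.57 is 24.5%.
Additional duty on 6189.46.57 from Quenland: +13.1%. Applied ad valorem rate: 24.5% + 13.1% = 37.6%.
Duty = £212,078.79 × 37.6% = £79,741.63.
Line 2 (5604.65.37, Quenland, 831 units, £76,767.78):
Base rate for 5604.65.37 is 26.5%.
Additional duty on 5604.65.37 from Quenland: +65.7%. Applied ad valorem rate: 26.5% + 65.7% = 92.2%.
Duty = £76,767.78 × 92.2% = £70,779.89.
Line 3 (6182.17.17, Quenland, 3,535 units, £821,251.20):
Code 6182.17.17 is under a tariff-rate quota (threshold 1,270 units). In-quota: 1,270 units at 2%; over-quota: 2,265 units at 26%.
Pro-rata value split: in-quota = £821,251.20 × 1,270/3,535 = £295,046.40; over-quota = £821,251.20 − £295,046.40 = £526,204.80.
In-quota duty = £295,046.40 × 2% = £5,900.93. Over-quota duty = £526,204.80 × 26% = £136,813.25.
Line duty = £5,900.93 + £136,813.25 = £142,714.18.
Total = £79,741.63 + £70,779.89 + £142,714.18 = £293,235.70.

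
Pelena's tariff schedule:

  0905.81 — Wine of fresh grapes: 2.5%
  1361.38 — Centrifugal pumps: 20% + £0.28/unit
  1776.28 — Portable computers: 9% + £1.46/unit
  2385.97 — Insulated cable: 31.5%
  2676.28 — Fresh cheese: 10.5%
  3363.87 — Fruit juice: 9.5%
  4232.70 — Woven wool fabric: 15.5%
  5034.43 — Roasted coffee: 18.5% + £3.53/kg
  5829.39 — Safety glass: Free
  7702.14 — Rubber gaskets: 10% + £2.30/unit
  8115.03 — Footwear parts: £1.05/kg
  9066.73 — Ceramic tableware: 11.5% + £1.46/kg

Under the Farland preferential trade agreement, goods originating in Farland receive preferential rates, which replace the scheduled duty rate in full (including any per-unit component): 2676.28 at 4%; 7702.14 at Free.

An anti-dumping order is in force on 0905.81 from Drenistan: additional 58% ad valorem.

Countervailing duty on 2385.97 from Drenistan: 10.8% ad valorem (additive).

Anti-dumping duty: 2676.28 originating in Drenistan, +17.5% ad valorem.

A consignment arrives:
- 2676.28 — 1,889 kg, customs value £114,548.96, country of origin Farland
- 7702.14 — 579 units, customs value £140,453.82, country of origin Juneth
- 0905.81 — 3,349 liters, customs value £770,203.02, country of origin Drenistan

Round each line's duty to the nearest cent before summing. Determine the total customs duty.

£485,931.87

Line 1 (2676.28, Farland, 1,889 kg, £114,548.96):
Base rate for 2676.28 is 10.5%.
Origin Farland qualifies under the Pelena–Farland agreement and 2676.28 is covered: preferential rate 4% applies instead.
The additional-duty order on 2676.28 targets Drenistan, not Farland; it does not apply.
Duty = £114,548.96 × 4% = £4,581.96.
Line 2 (7702.14, Juneth, 579 units, £140,453.82):
Base rate for 7702.14 is 10% + £2.30/unit.
7702.14 has an FTA preferential rate, but origin Juneth is not Farland; base rate stands.
Duty = £140,453.82 × 10% + 579 × £2.30 = £15,377.08.
Line 3 (0905.81, Drenistan, 3,349 liters, £770,203.02):
Base rate for 0905.81 is 2.5%.
Additional duty on 0905.81 from Drenistan: +58%. Applied ad valorem rate: 2.5% + 58% = 60.5%.
Duty = £770,203.02 × 60.5% = £465,972.83.
Total = £4,581.96 + £15,377.08 + £465,972.83 = £485,931.87.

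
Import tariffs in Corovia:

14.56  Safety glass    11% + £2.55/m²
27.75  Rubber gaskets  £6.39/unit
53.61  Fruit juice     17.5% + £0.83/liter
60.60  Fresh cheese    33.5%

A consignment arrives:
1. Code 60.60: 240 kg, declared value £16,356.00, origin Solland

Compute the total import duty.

£5,479.26

Line 1 (60.60, Solland, 240 kg, £16,356.00):
Base rate for 60.60 is 33.5%.
Duty = £16,356.00 × 33.5% = £5,479.26.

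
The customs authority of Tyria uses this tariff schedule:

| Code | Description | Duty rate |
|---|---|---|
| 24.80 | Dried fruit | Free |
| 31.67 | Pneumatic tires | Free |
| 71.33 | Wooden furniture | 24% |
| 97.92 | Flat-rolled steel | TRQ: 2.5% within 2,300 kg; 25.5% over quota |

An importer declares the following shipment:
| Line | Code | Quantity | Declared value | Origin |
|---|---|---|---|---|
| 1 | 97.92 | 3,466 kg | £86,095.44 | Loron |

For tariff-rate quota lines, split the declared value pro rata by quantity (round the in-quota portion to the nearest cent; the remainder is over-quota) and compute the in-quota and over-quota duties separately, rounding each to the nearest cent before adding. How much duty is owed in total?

Line 1 (97.92, Loron, 3,466 kg, £86,095.44):
Code 97.92 is under a tariff-rate quota (threshold 2,300 kg). In-quota: 2,300 kg at 2.5%; over-quota: 1,166 kg at 25.5%.
Pro-rata value split: in-quota = £86,095.44 × 2,300/3,466 = £57,132.00; over-quota = £86,095.44 − £57,132.00 = £28,963.44.
In-quota duty = £57,132.00 × 2.5% = £1,428.30. Over-quota duty = £28,963.44 × 25.5% = £7,385.68.
Line duty = £1,428.30 + £7,385.68 = £8,813.98.

£8,813.98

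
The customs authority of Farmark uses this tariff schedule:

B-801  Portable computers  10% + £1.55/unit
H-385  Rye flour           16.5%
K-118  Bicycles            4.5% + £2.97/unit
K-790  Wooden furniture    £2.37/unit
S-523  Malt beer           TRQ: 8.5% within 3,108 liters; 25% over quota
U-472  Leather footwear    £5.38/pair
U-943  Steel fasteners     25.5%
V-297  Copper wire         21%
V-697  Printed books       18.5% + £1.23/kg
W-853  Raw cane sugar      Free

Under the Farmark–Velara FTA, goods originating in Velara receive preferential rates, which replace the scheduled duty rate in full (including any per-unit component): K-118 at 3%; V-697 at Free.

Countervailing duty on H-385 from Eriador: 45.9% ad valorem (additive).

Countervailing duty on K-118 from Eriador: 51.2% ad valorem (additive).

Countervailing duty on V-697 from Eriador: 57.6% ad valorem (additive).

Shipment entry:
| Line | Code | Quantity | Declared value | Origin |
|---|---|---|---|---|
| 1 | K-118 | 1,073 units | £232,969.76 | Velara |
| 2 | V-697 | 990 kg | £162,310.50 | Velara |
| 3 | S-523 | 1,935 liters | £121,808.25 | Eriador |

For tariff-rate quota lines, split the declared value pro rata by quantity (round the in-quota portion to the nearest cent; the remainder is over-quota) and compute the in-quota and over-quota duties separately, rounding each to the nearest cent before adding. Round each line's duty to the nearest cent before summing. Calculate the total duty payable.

£17,342.79

Line 1 (K-118, Velara, 1,073 units, £232,969.76):
Base rate for K-118 is 4.5% + £2.97/unit.
Origin Velara qualifies under the Farmark–Velara agreement and K-118 is covered: preferential rate 3% applies instead.
The additional-duty order on K-118 targets Eriador, not Velara; it does not apply.
Duty = £232,969.76 × 3% = £6,989.09.
Line 2 (V-697, Velara, 990 kg, £162,310.50):
Base rate for V-697 is 18.5% + £1.23/kg.
Origin Velara qualifies under the Farmark–Velara agreement and V-697 is covered: preferential rate Free applies instead.
The additional-duty order on V-697 targets Eriador, not Velara; it does not apply.
Duty = £162,310.50 × 0% = £0.00.
Line 3 (S-523, Eriador, 1,935 liters, £121,808.25):
Code S-523 is under a tariff-rate quota (threshold 3,108 liters). Quantity 1,935 liters is within the quota, so the in-quota rate 8.5% applies to the full value.
Duty = £121,808.25 × 8.5% = £10,353.70.
Total = £6,989.09 + £0.00 + £10,353.70 = £17,342.79.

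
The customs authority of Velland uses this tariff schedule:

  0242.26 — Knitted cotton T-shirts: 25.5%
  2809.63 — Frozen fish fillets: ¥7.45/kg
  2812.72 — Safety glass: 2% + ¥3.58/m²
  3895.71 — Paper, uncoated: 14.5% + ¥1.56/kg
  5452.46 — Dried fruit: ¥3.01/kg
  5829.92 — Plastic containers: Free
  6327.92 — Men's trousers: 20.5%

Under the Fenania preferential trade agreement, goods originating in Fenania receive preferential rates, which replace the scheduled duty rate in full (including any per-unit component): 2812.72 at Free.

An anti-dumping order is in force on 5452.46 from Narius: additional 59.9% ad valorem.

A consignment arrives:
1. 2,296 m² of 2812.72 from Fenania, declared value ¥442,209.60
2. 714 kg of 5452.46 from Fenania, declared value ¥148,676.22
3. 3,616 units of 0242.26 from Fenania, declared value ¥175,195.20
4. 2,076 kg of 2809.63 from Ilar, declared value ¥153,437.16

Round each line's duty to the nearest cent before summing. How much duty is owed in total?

Line 1 (2812.72, Fenania, 2,296 m², ¥442,209.60):
Base rate for 2812.72 is 2% + ¥3.58/m².
Origin Fenania qualifies under the Velland–Fenania agreement and 2812.72 is covered: preferential rate Free applies instead.
Duty = ¥442,209.60 × 0% = ¥0.00.
Line 2 (5452.46, Fenania, 714 kg, ¥148,676.22):
Base rate for 5452.46 is ¥3.01/kg.
Origin Fenania is the FTA partner but 5452.46 is not on the preference list; base rate stands.
The additional-duty order on 5452.46 targets Narius, not Fenania; it does not apply.
Duty = 714 × ¥3.01 = ¥2,149.14.
Line 3 (0242.26, Fenania, 3,616 units, ¥175,195.20):
Base rate for 0242.26 is 25.5%.
Origin Fenania is the FTA partner but 0242.26 is not on the preference list; base rate stands.
Duty = ¥175,195.20 × 25.5% = ¥44,674.78.
Line 4 (2809.63, Ilar, 2,076 kg, ¥153,437.16):
Base rate for 2809.63 is ¥7.45/kg.
Duty = 2,076 × ¥7.45 = ¥15,466.20.
Total = ¥0.00 + ¥2,149.14 + ¥44,674.78 + ¥15,466.20 = ¥62,290.12.

¥62,290.12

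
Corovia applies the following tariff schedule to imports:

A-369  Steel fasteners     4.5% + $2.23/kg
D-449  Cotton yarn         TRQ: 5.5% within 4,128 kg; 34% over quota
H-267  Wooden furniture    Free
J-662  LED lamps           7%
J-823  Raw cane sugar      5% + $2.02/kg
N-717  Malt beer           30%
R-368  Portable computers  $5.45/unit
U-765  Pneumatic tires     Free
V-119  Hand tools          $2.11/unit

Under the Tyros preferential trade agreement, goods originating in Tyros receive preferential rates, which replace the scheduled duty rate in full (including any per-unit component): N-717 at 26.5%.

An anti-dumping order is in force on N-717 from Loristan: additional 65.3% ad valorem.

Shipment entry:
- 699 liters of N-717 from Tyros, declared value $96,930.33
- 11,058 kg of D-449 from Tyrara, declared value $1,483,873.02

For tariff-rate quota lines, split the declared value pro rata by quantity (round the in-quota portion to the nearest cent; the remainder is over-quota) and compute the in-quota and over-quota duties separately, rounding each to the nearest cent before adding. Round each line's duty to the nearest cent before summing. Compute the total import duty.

Line 1 (N-717, Tyros, 699 liters, $96,930.33):
Base rate for N-717 is 30%.
Origin Tyros qualifies under the Corovia–Tyros agreement and N-717 is covered: preferential rate 26.5% applies instead.
The additional-duty order on N-717 targets Loristan, not Tyros; it does not apply.
Duty = $96,930.33 × 26.5% = $25,686.54.
Line 2 (D-449, Tyrara, 11,058 kg, $1,483,873.02):
Code D-449 is under a tariff-rate quota (threshold 4,128 kg). In-quota: 4,128 kg at 5.5%; over-quota: 6,930 kg at 34%.
Pro-rata value split: in-quota = $1,483,873.02 × 4,128/11,058 = $553,936.32; over-quota = $1,483,873.02 − $553,936.32 = $929,936.70.
In-quota duty = $553,936.32 × 5.5% = $30,466.50. Over-quota duty = $929,936.70 × 34% = $316,178.48.
Line duty = $30,466.50 + $316,178.48 = $346,644.98.
Total = $25,686.54 + $346,644.98 = $372,331.52.

$372,331.52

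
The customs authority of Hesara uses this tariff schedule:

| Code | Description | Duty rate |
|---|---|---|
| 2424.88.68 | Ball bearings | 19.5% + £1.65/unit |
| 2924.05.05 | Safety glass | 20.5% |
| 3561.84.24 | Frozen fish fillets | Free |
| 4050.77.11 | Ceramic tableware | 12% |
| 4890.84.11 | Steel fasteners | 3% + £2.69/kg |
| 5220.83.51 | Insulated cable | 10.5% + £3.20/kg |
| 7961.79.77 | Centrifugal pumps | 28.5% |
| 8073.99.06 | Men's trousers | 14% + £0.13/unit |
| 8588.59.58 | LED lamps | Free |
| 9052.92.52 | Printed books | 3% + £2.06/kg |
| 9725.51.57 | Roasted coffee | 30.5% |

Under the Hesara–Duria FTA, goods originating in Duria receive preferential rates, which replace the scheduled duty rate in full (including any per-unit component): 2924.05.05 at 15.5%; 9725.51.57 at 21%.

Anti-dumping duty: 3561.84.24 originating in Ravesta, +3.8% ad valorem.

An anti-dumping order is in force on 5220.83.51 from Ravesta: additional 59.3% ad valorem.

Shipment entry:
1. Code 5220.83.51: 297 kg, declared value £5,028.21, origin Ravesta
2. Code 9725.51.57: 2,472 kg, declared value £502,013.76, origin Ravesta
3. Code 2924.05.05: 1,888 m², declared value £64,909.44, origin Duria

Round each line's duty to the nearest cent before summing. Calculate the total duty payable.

Line 1 (5220.83.51, Ravesta, 297 kg, £5,028.21):
Base rate for 5220.83.51 is 10.5% + £3.20/kg.
Additional duty on 5220.83.51 from Ravesta: +59.3%. Applied ad valorem rate: 10.5% + 59.3% = 69.8%.
Duty = £5,028.21 × 69.8% + 297 × £3.20 = £4,460.09.
Line 2 (9725.51.57, Ravesta, 2,472 kg, £502,013.76):
Base rate for 9725.51.57 is 30.5%.
9725.51.57 has an FTA preferential rate, but origin Ravesta is not Duria; base rate stands.
Duty = £502,013.76 × 30.5% = £153,114.20.
Line 3 (2924.05.05, Duria, 1,888 m², £64,909.44):
Base rate for 2924.05.05 is 20.5%.
Origin Duria qualifies under the Hesara–Duria agreement and 2924.05.05 is covered: preferential rate 15.5% applies instead.
Duty = £64,909.44 × 15.5% = £10,060.96.
Total = £4,460.09 + £153,114.20 + £10,060.96 = £167,635.25.

£167,635.25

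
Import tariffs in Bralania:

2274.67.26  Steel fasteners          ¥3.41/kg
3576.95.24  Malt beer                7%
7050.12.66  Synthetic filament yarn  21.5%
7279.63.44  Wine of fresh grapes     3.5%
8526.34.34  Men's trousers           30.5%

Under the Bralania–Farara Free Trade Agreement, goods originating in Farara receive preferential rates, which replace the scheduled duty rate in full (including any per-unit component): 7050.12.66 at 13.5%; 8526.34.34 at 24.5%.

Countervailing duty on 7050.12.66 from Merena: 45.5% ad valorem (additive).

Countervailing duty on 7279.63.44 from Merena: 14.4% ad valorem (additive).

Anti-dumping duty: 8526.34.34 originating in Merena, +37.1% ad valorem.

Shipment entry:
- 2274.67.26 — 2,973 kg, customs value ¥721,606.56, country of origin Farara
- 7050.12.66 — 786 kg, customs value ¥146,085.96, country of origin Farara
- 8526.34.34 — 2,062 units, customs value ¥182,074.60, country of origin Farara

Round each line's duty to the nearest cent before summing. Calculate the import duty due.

Line 1 (2274.67.26, Farara, 2,973 kg, ¥721,606.56):
Base rate for 2274.67.26 is ¥3.41/kg.
Origin Farara is the FTA partner but 2274.67.26 is not on the preference list; base rate stands.
Duty = 2,973 × ¥3.41 = ¥10,137.93.
Line 2 (7050.12.66, Farara, 786 kg, ¥146,085.96):
Base rate for 7050.12.66 is 21.5%.
Origin Farara qualifies under the Bralania–Farara agreement and 7050.12.66 is covered: preferential rate 13.5% applies instead.
The additional-duty order on 7050.12.66 targets Merena, not Farara; it does not apply.
Duty = ¥146,085.96 × 13.5% = ¥19,721.60.
Line 3 (8526.34.34, Farara, 2,062 units, ¥182,074.60):
Base rate for 8526.34.34 is 30.5%.
Origin Farara qualifies under the Bralania–Farara agreement and 8526.34.34 is covered: preferential rate 24.5% applies instead.
The additional-duty order on 8526.34.34 targets Merena, not Farara; it does not apply.
Duty = ¥182,074.60 × 24.5% = ¥44,608.28.
Total = ¥10,137.93 + ¥19,721.60 + ¥44,608.28 = ¥74,467.81.

¥74,467.81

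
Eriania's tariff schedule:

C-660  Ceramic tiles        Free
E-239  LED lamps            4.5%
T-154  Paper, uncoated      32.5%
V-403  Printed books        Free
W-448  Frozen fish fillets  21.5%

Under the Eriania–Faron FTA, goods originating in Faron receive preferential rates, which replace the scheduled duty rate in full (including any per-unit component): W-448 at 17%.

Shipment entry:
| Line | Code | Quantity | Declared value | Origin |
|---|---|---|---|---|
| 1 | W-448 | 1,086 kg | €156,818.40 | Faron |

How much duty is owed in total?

Line 1 (W-448, Faron, 1,086 kg, €156,818.40):
Base rate for W-448 is 21.5%.
Origin Faron qualifies under the Eriania–Faron agreement and W-448 is covered: preferential rate 17% applies instead.
Duty = €156,818.40 × 17% = €26,659.13.

€26,659.13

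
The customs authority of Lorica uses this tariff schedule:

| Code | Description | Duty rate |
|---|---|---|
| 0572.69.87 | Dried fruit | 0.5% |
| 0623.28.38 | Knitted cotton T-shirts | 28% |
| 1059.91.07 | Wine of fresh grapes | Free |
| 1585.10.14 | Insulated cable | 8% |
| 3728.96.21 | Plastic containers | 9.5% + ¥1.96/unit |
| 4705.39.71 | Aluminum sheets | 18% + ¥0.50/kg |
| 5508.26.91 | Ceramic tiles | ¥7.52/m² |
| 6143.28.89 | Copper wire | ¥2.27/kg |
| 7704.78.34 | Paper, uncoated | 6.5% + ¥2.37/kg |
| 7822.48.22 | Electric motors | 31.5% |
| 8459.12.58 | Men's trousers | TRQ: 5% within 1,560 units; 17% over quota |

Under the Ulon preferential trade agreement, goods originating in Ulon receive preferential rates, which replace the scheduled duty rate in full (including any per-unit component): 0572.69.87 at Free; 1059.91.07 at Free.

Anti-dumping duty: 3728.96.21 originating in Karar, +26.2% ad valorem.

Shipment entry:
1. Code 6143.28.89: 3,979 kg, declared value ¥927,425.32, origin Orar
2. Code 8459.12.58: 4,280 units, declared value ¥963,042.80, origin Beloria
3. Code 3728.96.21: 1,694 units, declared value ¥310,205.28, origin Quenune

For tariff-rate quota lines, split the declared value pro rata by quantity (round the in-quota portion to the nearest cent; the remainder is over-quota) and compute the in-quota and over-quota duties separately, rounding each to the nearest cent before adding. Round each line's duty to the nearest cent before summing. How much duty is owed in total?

¥163,417.47

Line 1 (6143.28.89, Orar, 3,979 kg, ¥927,425.32):
Base rate for 6143.28.89 is ¥2.27/kg.
Duty = 3,979 × ¥2.27 = ¥9,032.33.
Line 2 (8459.12.58, Beloria, 4,280 units, ¥963,042.80):
Code 8459.12.58 is under a tariff-rate quota (threshold 1,560 units). In-quota: 1,560 units at 5%; over-quota: 2,720 units at 17%.
Pro-rata value split: in-quota = ¥963,042.80 × 1,560/4,280 = ¥351,015.60; over-quota = ¥963,042.80 − ¥351,015.60 = ¥612,027.20.
In-quota duty = ¥351,015.60 × 5% = ¥17,550.78. Over-quota duty = ¥612,027.20 × 17% = ¥104,044.62.
Line duty = ¥17,550.78 + ¥104,044.62 = ¥121,595.40.
Line 3 (3728.96.21, Quenune, 1,694 units, ¥310,205.28):
Base rate for 3728.96.21 is 9.5% + ¥1.96/unit.
The additional-duty order on 3728.96.21 targets Karar, not Quenune; it does not apply.
Duty = ¥310,205.28 × 9.5% + 1,694 × ¥1.96 = ¥32,789.74.
Total = ¥9,032.33 + ¥121,595.40 + ¥32,789.74 = ¥163,417.47.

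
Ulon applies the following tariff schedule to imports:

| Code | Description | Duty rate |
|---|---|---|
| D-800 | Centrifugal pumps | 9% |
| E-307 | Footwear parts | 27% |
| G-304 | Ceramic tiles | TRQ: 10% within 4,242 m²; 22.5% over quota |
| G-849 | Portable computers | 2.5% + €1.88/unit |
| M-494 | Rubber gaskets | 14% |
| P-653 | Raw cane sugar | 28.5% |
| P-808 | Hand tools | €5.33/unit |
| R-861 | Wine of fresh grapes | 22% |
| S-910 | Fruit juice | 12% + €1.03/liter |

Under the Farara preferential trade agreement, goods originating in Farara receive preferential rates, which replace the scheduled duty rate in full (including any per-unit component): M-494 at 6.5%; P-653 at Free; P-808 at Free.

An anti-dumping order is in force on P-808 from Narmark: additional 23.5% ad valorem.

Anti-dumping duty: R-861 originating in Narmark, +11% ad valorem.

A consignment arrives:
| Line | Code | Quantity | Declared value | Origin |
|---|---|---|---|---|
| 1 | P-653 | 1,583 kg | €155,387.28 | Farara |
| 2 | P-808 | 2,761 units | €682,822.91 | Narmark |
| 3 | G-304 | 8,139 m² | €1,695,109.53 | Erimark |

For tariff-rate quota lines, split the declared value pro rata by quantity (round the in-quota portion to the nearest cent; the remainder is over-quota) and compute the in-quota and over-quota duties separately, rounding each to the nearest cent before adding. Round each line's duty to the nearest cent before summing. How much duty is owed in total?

€446,143.98

Line 1 (P-653, Farara, 1,583 kg, €155,387.28):
Base rate for P-653 is 28.5%.
Origin Farara qualifies under the Ulon–Farara agreement and P-653 is covered: preferential rate Free applies instead.
Duty = €155,387.28 × 0% = €0.00.
Line 2 (P-808, Narmark, 2,761 units, €682,822.91):
Base rate for P-808 is €5.33/unit.
P-808 has an FTA preferential rate, but origin Narmark is not Farara; base rate stands.
Additional duty on P-808 from Narmark: +23.5% ad valorem. Applied ad valorem rate = 23.5%.
Duty = €682,822.91 × 23.5% + 2,761 × €5.33 = €175,179.51.
Line 3 (G-304, Erimark, 8,139 m², €1,695,109.53):
Code G-304 is under a tariff-rate quota (threshold 4,242 m²). In-quota: 4,242 m² at 10%; over-quota: 3,897 m² at 22.5%.
Pro-rata value split: in-quota = €1,695,109.53 × 4,242/8,139 = €883,481.34; over-quota = €1,695,109.53 − €883,481.34 = €811,628.19.
In-quota duty = €883,481.34 × 10% = €88,348.13. Over-quota duty = €811,628.19 × 22.5% = €182,616.34.
Line duty = €88,348.13 + €182,616.34 = €270,964.47.
Total = €0.00 + €175,179.51 + €270,964.47 = €446,143.98.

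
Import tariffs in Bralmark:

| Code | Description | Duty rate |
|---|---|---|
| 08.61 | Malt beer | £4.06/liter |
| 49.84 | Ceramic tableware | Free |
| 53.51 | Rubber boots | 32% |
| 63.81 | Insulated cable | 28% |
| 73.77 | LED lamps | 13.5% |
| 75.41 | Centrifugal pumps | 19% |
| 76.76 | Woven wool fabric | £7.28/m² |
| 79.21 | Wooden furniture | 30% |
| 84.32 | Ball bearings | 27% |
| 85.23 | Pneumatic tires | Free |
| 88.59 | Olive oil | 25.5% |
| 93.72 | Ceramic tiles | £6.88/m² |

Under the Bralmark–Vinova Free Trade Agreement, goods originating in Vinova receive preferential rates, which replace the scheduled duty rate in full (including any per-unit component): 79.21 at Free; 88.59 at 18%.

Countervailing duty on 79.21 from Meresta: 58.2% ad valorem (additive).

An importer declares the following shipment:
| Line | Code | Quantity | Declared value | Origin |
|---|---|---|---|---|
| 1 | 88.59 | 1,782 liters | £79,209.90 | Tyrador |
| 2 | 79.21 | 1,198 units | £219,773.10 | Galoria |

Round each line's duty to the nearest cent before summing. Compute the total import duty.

Line 1 (88.59, Tyrador, 1,782 liters, £79,209.90):
Base rate for 88.59 is 25.5%.
88.59 has an FTA preferential rate, but origin Tyrador is not Vinova; base rate stands.
Duty = £79,209.90 × 25.5% = £20,198.52.
Line 2 (79.21, Galoria, 1,198 units, £219,773.10):
Base rate for 79.21 is 30%.
79.21 has an FTA preferential rate, but origin Galoria is not Vinova; base rate stands.
The additional-duty order on 79.21 targets Meresta, not Galoria; it does not apply.
Duty = £219,773.10 × 30% = £65,931.93.
Total = £20,198.52 + £65,931.93 = £86,130.45.

£86,130.45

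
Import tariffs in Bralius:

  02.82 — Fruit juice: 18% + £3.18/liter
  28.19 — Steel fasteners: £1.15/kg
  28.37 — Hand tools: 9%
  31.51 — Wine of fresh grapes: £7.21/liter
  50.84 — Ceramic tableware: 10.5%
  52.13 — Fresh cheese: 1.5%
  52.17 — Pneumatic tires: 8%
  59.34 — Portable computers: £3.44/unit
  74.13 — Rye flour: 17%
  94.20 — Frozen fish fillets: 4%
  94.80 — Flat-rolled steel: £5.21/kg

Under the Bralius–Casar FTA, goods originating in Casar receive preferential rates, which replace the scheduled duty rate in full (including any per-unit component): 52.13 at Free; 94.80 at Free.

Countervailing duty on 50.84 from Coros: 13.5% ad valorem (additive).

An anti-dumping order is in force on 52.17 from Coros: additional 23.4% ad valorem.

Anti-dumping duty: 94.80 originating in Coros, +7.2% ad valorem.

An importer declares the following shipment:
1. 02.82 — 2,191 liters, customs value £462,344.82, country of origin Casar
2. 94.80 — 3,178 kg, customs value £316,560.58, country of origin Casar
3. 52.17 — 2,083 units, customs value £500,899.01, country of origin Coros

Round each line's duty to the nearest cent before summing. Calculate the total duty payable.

£247,471.74

Line 1 (02.82, Casar, 2,191 liters, £462,344.82):
Base rate for 02.82 is 18% + £3.18/liter.
Origin Casar is the FTA partner but 02.82 is not on the preference list; base rate stands.
Duty = £462,344.82 × 18% + 2,191 × £3.18 = £90,189.45.
Line 2 (94.80, Casar, 3,178 kg, £316,560.58):
Base rate for 94.80 is £5.21/kg.
Origin Casar qualifies under the Bralius–Casar agreement and 94.80 is covered: preferential rate Free applies instead.
The additional-duty order on 94.80 targets Coros, not Casar; it does not apply.
Duty = £316,560.58 × 0% = £0.00.
Line 3 (52.17, Coros, 2,083 units, £500,899.01):
Base rate for 52.17 is 8%.
Additional duty on 52.17 from Coros: +23.4%. Applied ad valorem rate: 8% + 23.4% = 31.4%.
Duty = £500,899.01 × 31.4% = £157,282.29.
Total = £90,189.45 + £0.00 + £157,282.29 = £247,471.74.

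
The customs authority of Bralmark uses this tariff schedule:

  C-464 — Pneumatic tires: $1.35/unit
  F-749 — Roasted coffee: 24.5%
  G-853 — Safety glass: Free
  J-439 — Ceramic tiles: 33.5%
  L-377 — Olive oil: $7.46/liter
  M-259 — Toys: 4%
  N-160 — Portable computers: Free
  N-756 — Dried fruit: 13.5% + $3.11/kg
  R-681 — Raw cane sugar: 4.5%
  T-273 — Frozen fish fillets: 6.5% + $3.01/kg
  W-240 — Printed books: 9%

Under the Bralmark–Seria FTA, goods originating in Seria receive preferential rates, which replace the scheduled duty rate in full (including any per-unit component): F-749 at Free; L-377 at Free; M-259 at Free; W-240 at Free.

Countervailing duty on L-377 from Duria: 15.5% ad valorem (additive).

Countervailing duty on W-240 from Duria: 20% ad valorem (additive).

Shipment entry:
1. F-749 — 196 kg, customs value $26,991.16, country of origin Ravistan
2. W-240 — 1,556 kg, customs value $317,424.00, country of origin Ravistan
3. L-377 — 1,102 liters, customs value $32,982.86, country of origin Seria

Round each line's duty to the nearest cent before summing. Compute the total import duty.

$35,180.99

Line 1 (F-749, Ravistan, 196 kg, $26,991.16):
Base rate for F-749 is 24.5%.
F-749 has an FTA preferential rate, but origin Ravistan is not Seria; base rate stands.
Duty = $26,991.16 × 24.5% = $6,612.83.
Line 2 (W-240, Ravistan, 1,556 kg, $317,424.00):
Base rate for W-240 is 9%.
W-240 has an FTA preferential rate, but origin Ravistan is not Seria; base rate stands.
The additional-duty order on W-240 targets Duria, not Ravistan; it does not apply.
Duty = $317,424.00 × 9% = $28,568.16.
Line 3 (L-377, Seria, 1,102 liters, $32,982.86):
Base rate for L-377 is $7.46/liter.
Origin Seria qualifies under the Bralmark–Seria agreement and L-377 is covered: preferential rate Free applies instead.
The additional-duty order on L-377 targets Duria, not Seria; it does not apply.
Duty = $32,982.86 × 0% = $0.00.
Total = $6,612.83 + $28,568.16 + $0.00 = $35,180.99.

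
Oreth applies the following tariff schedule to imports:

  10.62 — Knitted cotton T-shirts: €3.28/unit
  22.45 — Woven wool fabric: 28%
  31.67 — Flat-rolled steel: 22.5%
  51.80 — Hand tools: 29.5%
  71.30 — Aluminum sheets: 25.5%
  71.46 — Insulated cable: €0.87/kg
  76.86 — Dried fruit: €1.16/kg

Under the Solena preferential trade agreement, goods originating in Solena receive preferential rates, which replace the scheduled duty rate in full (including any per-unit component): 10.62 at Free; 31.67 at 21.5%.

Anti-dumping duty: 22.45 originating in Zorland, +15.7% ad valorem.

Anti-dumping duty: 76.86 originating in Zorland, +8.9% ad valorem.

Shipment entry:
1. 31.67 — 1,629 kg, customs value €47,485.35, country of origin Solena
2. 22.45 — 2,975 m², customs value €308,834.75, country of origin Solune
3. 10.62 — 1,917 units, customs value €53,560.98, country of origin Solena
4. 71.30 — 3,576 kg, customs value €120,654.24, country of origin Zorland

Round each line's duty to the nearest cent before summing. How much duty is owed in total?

Line 1 (31.67, Solena, 1,629 kg, €47,485.35):
Base rate for 31.67 is 22.5%.
Origin Solena qualifies under the Oreth–Solena agreement and 31.67 is covered: preferential rate 21.5% applies instead.
Duty = €47,485.35 × 21.5% = €10,209.35.
Line 2 (22.45, Solune, 2,975 m², €308,834.75):
Base rate for 22.45 is 28%.
The additional-duty order on 22.45 targets Zorland, not Solune; it does not apply.
Duty = €308,834.75 × 28% = €86,473.73.
Line 3 (10.62, Solena, 1,917 units, €53,560.98):
Base rate for 10.62 is €3.28/unit.
Origin Solena qualifies under the Oreth–Solena agreement and 10.62 is covered: preferential rate Free applies instead.
Duty = €53,560.98 × 0% = €0.00.
Line 4 (71.30, Zorland, 3,576 kg, €120,654.24):
Base rate for 71.30 is 25.5%.
Duty = €120,654.24 × 25.5% = €30,766.83.
Total = €10,209.35 + €86,473.73 + €0.00 + €30,766.83 = €127,449.91.

€127,449.91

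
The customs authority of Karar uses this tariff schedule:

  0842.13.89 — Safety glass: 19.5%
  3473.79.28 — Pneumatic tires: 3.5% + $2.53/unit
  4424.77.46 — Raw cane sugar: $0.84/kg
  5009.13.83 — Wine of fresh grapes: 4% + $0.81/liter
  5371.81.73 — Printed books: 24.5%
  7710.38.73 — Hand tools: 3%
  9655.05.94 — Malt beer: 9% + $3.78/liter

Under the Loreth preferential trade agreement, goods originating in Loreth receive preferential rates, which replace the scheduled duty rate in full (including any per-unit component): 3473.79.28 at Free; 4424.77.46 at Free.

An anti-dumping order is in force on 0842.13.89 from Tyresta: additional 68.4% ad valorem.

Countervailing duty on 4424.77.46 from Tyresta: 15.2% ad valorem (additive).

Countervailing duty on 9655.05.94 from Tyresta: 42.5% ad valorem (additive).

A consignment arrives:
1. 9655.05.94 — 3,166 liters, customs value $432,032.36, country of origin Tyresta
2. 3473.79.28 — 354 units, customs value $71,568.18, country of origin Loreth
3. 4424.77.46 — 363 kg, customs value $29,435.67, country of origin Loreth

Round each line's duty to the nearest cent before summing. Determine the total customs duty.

$234,464.15

Line 1 (9655.05.94, Tyresta, 3,166 liters, $432,032.36):
Base rate for 9655.05.94 is 9% + $3.78/liter.
Additional duty on 9655.05.94 from Tyresta: +42.5%. Applied ad valorem rate: 9% + 42.5% = 51.5%.
Duty = $432,032.36 × 51.5% + 3,166 × $3.78 = $234,464.15.
Line 2 (3473.79.28, Loreth, 354 units, $71,568.18):
Base rate for 3473.79.28 is 3.5% + $2.53/unit.
Origin Loreth qualifies under the Karar–Loreth agreement and 3473.79.28 is covered: preferential rate Free applies instead.
Duty = $71,568.18 × 0% = $0.00.
Line 3 (4424.77.46, Loreth, 363 kg, $29,435.67):
Base rate for 4424.77.46 is $0.84/kg.
Origin Loreth qualifies under the Karar–Loreth agreement and 4424.77.46 is covered: preferential rate Free applies instead.
The additional-duty order on 4424.77.46 targets Tyresta, not Loreth; it does not apply.
Duty = $29,435.67 × 0% = $0.00.
Total = $234,464.15 + $0.00 + $0.00 = $234,464.15.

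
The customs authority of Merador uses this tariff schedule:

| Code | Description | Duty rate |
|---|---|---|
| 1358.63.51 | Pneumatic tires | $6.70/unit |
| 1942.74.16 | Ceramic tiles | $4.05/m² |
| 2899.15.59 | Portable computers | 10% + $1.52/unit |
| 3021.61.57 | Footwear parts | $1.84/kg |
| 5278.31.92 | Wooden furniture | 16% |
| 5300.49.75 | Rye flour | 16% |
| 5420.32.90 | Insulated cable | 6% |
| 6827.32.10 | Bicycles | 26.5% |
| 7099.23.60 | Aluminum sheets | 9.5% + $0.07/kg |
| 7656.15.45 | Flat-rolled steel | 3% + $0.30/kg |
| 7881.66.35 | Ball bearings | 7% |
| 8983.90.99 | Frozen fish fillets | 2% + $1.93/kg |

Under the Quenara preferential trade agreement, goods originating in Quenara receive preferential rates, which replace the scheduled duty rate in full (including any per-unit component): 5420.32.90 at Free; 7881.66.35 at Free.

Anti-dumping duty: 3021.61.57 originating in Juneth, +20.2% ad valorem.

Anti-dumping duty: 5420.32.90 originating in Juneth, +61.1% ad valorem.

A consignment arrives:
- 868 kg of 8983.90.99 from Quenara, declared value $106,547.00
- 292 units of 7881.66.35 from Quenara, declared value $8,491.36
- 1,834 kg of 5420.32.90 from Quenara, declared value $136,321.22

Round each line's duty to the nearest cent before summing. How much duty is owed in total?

Line 1 (8983.90.99, Quenara, 868 kg, $106,547.00):
Base rate for 8983.90.99 is 2% + $1.93/kg.
Origin Quenara is the FTA partner but 8983.90.99 is not on the preference list; base rate stands.
Duty = $106,547.00 × 2% + 868 × $1.93 = $3,806.18.
Line 2 (7881.66.35, Quenara, 292 units, $8,491.36):
Base rate for 7881.66.35 is 7%.
Origin Quenara qualifies under the Merador–Quenara agreement and 7881.66.35 is covered: preferential rate Free applies instead.
Duty = $8,491.36 × 0% = $0.00.
Line 3 (5420.32.90, Quenara, 1,834 kg, $136,321.22):
Base rate for 5420.32.90 is 6%.
Origin Quenara qualifies under the Merador–Quenara agreement and 5420.32.90 is covered: preferential rate Free applies instead.
The additional-duty order on 5420.32.90 targets Juneth, not Quenara; it does not apply.
Duty = $136,321.22 × 0% = $0.00.
Total = $3,806.18 + $0.00 + $0.00 = $3,806.18.

$3,806.18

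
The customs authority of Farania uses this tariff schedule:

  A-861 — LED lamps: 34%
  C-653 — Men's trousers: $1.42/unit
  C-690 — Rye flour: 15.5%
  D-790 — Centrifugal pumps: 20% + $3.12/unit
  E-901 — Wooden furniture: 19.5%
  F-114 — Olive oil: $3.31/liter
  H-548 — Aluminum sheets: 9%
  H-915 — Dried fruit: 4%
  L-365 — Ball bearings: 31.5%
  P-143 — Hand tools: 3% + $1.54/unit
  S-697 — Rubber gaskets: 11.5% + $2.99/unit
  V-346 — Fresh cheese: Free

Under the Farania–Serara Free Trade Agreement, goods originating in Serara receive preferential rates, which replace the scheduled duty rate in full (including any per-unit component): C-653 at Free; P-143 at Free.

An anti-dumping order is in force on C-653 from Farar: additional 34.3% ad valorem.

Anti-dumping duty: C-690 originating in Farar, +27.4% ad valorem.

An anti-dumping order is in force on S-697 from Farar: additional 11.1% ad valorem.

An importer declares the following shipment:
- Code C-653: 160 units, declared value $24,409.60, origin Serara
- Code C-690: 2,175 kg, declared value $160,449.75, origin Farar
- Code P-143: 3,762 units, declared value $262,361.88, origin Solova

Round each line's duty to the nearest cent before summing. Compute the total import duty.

$82,497.28

Line 1 (C-653, Serara, 160 units, $24,409.60):
Base rate for C-653 is $1.42/unit.
Origin Serara qualifies under the Farania–Serara agreement and C-653 is covered: preferential rate Free applies instead.
The additional-duty order on C-653 targets Farar, not Serara; it does not apply.
Duty = $24,409.60 × 0% = $0.00.
Line 2 (C-690, Farar, 2,175 kg, $160,449.75):
Base rate for C-690 is 15.5%.
Additional duty on C-690 from Farar: +27.4%. Applied ad valorem rate: 15.5% + 27.4% = 42.9%.
Duty = $160,449.75 × 42.9% = $68,832.94.
Line 3 (P-143, Solova, 3,762 units, $262,361.88):
Base rate for P-143 is 3% + $1.54/unit.
P-143 has an FTA preferential rate, but origin Solova is not Serara; base rate stands.
Duty = $262,361.88 × 3% + 3,762 × $1.54 = $13,664.34.
Total = $0.00 + $68,832.94 + $13,664.34 = $82,497.28.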